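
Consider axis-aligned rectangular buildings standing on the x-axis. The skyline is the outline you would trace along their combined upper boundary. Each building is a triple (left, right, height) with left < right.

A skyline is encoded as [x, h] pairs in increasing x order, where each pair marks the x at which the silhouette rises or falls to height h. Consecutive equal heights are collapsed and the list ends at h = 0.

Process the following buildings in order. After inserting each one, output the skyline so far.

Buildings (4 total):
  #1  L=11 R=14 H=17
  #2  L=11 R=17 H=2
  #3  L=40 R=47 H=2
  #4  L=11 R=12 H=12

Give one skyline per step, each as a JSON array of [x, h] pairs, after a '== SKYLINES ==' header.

== SKYLINES ==
[[11,17],[14,0]]
[[11,17],[14,2],[17,0]]
[[11,17],[14,2],[17,0],[40,2],[47,0]]
[[11,17],[14,2],[17,0],[40,2],[47,0]]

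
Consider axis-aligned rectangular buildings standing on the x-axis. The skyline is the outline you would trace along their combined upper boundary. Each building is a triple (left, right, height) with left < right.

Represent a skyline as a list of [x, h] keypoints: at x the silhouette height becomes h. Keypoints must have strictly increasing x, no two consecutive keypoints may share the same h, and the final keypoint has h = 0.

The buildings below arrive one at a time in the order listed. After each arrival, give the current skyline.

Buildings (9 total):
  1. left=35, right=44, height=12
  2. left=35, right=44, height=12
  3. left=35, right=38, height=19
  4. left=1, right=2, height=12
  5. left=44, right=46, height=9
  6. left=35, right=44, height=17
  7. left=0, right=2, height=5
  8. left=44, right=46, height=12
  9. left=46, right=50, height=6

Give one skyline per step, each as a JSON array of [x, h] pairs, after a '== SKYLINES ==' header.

== SKYLINES ==
[[35,12],[44,0]]
[[35,12],[44,0]]
[[35,19],[38,12],[44,0]]
[[1,12],[2,0],[35,19],[38,12],[44,0]]
[[1,12],[2,0],[35,19],[38,12],[44,9],[46,0]]
[[1,12],[2,0],[35,19],[38,17],[44,9],[46,0]]
[[0,5],[1,12],[2,0],[35,19],[38,17],[44,9],[46,0]]
[[0,5],[1,12],[2,0],[35,19],[38,17],[44,12],[46,0]]
[[0,5],[1,12],[2,0],[35,19],[38,17],[44,12],[46,6],[50,0]]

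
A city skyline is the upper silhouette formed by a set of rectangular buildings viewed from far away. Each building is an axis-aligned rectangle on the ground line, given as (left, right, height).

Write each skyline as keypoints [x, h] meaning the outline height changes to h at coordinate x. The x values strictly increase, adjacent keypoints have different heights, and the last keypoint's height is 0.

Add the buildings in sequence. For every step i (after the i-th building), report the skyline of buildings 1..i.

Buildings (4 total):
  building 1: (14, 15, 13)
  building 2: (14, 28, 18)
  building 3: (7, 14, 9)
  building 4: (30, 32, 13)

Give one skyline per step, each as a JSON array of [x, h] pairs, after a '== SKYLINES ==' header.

== SKYLINES ==
[[14,13],[15,0]]
[[14,18],[28,0]]
[[7,9],[14,18],[28,0]]
[[7,9],[14,18],[28,0],[30,13],[32,0]]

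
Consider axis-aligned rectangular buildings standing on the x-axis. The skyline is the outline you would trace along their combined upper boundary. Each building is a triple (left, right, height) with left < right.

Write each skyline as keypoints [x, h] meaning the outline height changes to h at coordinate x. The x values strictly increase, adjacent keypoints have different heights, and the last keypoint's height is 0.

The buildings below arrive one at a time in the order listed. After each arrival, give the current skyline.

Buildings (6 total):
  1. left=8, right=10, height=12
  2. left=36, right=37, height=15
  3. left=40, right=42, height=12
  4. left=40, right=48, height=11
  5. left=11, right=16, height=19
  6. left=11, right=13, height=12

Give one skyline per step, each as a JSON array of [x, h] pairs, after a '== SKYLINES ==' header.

== SKYLINES ==
[[8,12],[10,0]]
[[8,12],[10,0],[36,15],[37,0]]
[[8,12],[10,0],[36,15],[37,0],[40,12],[42,0]]
[[8,12],[10,0],[36,15],[37,0],[40,12],[42,11],[48,0]]
[[8,12],[10,0],[11,19],[16,0],[36,15],[37,0],[40,12],[42,11],[48,0]]
[[8,12],[10,0],[11,19],[16,0],[36,15],[37,0],[40,12],[42,11],[48,0]]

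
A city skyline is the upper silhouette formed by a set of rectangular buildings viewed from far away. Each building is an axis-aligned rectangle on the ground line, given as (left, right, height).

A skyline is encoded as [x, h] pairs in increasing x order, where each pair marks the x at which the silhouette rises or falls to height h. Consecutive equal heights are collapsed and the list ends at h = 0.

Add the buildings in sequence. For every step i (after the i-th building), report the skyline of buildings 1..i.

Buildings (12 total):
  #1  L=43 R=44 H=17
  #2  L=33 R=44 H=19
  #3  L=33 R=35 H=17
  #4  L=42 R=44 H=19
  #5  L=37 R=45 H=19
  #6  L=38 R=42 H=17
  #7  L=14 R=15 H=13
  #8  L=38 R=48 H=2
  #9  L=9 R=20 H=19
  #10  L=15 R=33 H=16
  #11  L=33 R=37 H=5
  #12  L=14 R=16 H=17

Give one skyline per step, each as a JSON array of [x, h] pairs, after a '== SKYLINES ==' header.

== SKYLINES ==
[[43,17],[44,0]]
[[33,19],[44,0]]
[[33,19],[44,0]]
[[33,19],[44,0]]
[[33,19],[45,0]]
[[33,19],[45,0]]
[[14,13],[15,0],[33,19],[45,0]]
[[14,13],[15,0],[33,19],[45,2],[48,0]]
[[9,19],[20,0],[33,19],[45,2],[48,0]]
[[9,19],[20,16],[33,19],[45,2],[48,0]]
[[9,19],[20,16],[33,19],[45,2],[48,0]]
[[9,19],[20,16],[33,19],[45,2],[48,0]]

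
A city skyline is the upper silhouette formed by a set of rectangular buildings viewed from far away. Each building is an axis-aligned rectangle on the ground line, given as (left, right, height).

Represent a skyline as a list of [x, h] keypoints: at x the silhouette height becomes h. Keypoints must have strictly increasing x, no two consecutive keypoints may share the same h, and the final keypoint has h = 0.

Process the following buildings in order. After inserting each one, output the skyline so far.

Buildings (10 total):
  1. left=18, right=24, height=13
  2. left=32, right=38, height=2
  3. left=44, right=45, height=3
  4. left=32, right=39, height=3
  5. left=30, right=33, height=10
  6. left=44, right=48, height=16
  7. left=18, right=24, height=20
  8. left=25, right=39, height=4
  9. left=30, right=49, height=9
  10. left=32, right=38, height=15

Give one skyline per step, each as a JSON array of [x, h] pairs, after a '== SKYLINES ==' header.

== SKYLINES ==
[[18,13],[24,0]]
[[18,13],[24,0],[32,2],[38,0]]
[[18,13],[24,0],[32,2],[38,0],[44,3],[45,0]]
[[18,13],[24,0],[32,3],[39,0],[44,3],[45,0]]
[[18,13],[24,0],[30,10],[33,3],[39,0],[44,3],[45,0]]
[[18,13],[24,0],[30,10],[33,3],[39,0],[44,16],[48,0]]
[[18,20],[24,0],[30,10],[33,3],[39,0],[44,16],[48,0]]
[[18,20],[24,0],[25,4],[30,10],[33,4],[39,0],[44,16],[48,0]]
[[18,20],[24,0],[25,4],[30,10],[33,9],[44,16],[48,9],[49,0]]
[[18,20],[24,0],[25,4],[30,10],[32,15],[38,9],[44,16],[48,9],[49,0]]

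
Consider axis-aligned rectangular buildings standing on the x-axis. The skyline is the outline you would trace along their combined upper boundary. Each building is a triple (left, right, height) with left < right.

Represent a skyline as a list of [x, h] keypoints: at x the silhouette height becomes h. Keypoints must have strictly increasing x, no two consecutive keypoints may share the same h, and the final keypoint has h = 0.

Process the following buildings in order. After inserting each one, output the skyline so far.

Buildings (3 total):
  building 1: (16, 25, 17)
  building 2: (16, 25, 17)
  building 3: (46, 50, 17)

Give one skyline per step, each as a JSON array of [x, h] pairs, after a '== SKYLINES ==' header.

== SKYLINES ==
[[16,17],[25,0]]
[[16,17],[25,0]]
[[16,17],[25,0],[46,17],[50,0]]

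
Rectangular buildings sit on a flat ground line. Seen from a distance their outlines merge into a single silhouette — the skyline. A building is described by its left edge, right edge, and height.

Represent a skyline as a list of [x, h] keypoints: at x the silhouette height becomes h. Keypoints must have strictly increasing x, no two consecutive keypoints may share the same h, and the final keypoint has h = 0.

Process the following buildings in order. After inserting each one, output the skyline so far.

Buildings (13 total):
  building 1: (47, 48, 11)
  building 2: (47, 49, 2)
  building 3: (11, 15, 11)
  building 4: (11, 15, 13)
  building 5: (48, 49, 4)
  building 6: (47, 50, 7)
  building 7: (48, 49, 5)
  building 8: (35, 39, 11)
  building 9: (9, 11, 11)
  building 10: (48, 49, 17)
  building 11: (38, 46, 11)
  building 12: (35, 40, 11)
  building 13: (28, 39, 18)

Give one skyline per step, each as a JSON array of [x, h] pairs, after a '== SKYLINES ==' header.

== SKYLINES ==
[[47,11],[48,0]]
[[47,11],[48,2],[49,0]]
[[11,11],[15,0],[47,11],[48,2],[49,0]]
[[11,13],[15,0],[47,11],[48,2],[49,0]]
[[11,13],[15,0],[47,11],[48,4],[49,0]]
[[11,13],[15,0],[47,11],[48,7],[50,0]]
[[11,13],[15,0],[47,11],[48,7],[50,0]]
[[11,13],[15,0],[35,11],[39,0],[47,11],[48,7],[50,0]]
[[9,11],[11,13],[15,0],[35,11],[39,0],[47,11],[48,7],[50,0]]
[[9,11],[11,13],[15,0],[35,11],[39,0],[47,11],[48,17],[49,7],[50,0]]
[[9,11],[11,13],[15,0],[35,11],[46,0],[47,11],[48,17],[49,7],[50,0]]
[[9,11],[11,13],[15,0],[35,11],[46,0],[47,11],[48,17],[49,7],[50,0]]
[[9,11],[11,13],[15,0],[28,18],[39,11],[46,0],[47,11],[48,17],[49,7],[50,0]]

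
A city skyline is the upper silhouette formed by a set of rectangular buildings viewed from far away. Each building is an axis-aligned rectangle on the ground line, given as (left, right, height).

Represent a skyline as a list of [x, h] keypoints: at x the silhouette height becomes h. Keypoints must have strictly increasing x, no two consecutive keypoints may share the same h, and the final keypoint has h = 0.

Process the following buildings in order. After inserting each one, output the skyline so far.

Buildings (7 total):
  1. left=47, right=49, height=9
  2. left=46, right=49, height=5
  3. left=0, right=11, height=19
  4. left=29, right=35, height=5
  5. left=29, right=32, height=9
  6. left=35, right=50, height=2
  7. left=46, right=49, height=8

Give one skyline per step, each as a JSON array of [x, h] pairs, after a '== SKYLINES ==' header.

== SKYLINES ==
[[47,9],[49,0]]
[[46,5],[47,9],[49,0]]
[[0,19],[11,0],[46,5],[47,9],[49,0]]
[[0,19],[11,0],[29,5],[35,0],[46,5],[47,9],[49,0]]
[[0,19],[11,0],[29,9],[32,5],[35,0],[46,5],[47,9],[49,0]]
[[0,19],[11,0],[29,9],[32,5],[35,2],[46,5],[47,9],[49,2],[50,0]]
[[0,19],[11,0],[29,9],[32,5],[35,2],[46,8],[47,9],[49,2],[50,0]]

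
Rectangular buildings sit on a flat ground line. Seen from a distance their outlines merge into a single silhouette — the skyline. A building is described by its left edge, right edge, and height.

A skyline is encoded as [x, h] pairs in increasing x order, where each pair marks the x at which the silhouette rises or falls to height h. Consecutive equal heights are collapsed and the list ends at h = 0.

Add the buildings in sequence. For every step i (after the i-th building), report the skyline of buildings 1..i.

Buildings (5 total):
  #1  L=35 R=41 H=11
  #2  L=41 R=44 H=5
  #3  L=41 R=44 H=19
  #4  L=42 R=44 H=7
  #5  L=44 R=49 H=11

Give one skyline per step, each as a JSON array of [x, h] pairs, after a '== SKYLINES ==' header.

== SKYLINES ==
[[35,11],[41,0]]
[[35,11],[41,5],[44,0]]
[[35,11],[41,19],[44,0]]
[[35,11],[41,19],[44,0]]
[[35,11],[41,19],[44,11],[49,0]]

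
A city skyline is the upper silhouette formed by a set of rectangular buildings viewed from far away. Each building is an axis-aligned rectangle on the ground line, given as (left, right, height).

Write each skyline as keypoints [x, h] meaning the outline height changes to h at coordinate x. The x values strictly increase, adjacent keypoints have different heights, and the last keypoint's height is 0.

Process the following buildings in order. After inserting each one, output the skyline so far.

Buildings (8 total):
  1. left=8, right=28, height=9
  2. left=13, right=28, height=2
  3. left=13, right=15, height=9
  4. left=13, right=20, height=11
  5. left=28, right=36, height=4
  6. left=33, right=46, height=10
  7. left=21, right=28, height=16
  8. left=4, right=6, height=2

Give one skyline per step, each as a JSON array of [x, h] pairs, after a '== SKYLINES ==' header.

== SKYLINES ==
[[8,9],[28,0]]
[[8,9],[28,0]]
[[8,9],[28,0]]
[[8,9],[13,11],[20,9],[28,0]]
[[8,9],[13,11],[20,9],[28,4],[36,0]]
[[8,9],[13,11],[20,9],[28,4],[33,10],[46,0]]
[[8,9],[13,11],[20,9],[21,16],[28,4],[33,10],[46,0]]
[[4,2],[6,0],[8,9],[13,11],[20,9],[21,16],[28,4],[33,10],[46,0]]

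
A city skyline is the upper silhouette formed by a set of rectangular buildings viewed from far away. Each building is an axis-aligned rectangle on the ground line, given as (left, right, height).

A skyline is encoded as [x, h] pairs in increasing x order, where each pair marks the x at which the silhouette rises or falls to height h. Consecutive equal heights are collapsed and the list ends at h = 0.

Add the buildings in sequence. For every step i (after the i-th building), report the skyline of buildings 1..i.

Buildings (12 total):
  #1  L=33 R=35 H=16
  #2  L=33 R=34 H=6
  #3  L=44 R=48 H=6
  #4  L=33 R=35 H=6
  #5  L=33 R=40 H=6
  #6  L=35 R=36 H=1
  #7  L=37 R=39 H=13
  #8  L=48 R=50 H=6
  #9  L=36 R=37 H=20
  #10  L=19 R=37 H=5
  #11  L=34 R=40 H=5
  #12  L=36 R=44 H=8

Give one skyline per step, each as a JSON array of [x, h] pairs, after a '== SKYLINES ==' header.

== SKYLINES ==
[[33,16],[35,0]]
[[33,16],[35,0]]
[[33,16],[35,0],[44,6],[48,0]]
[[33,16],[35,0],[44,6],[48,0]]
[[33,16],[35,6],[40,0],[44,6],[48,0]]
[[33,16],[35,6],[40,0],[44,6],[48,0]]
[[33,16],[35,6],[37,13],[39,6],[40,0],[44,6],[48,0]]
[[33,16],[35,6],[37,13],[39,6],[40,0],[44,6],[50,0]]
[[33,16],[35,6],[36,20],[37,13],[39,6],[40,0],[44,6],[50,0]]
[[19,5],[33,16],[35,6],[36,20],[37,13],[39,6],[40,0],[44,6],[50,0]]
[[19,5],[33,16],[35,6],[36,20],[37,13],[39,6],[40,0],[44,6],[50,0]]
[[19,5],[33,16],[35,6],[36,20],[37,13],[39,8],[44,6],[50,0]]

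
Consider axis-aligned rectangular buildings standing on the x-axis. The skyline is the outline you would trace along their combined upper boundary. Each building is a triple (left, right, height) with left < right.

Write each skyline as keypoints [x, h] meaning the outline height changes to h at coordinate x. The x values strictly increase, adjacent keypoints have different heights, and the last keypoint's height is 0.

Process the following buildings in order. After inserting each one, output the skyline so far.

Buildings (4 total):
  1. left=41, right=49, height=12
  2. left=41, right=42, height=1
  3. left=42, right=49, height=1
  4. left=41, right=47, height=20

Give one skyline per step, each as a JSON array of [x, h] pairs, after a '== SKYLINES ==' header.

== SKYLINES ==
[[41,12],[49,0]]
[[41,12],[49,0]]
[[41,12],[49,0]]
[[41,20],[47,12],[49,0]]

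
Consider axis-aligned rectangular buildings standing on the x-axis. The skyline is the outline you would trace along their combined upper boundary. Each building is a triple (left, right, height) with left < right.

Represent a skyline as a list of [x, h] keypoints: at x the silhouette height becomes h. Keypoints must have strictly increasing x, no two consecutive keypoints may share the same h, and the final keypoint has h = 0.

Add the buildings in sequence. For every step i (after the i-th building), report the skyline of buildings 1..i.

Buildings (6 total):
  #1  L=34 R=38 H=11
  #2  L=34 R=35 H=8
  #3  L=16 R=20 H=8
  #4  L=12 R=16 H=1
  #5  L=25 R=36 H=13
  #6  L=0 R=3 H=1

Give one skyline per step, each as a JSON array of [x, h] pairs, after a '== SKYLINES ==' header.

== SKYLINES ==
[[34,11],[38,0]]
[[34,11],[38,0]]
[[16,8],[20,0],[34,11],[38,0]]
[[12,1],[16,8],[20,0],[34,11],[38,0]]
[[12,1],[16,8],[20,0],[25,13],[36,11],[38,0]]
[[0,1],[3,0],[12,1],[16,8],[20,0],[25,13],[36,11],[38,0]]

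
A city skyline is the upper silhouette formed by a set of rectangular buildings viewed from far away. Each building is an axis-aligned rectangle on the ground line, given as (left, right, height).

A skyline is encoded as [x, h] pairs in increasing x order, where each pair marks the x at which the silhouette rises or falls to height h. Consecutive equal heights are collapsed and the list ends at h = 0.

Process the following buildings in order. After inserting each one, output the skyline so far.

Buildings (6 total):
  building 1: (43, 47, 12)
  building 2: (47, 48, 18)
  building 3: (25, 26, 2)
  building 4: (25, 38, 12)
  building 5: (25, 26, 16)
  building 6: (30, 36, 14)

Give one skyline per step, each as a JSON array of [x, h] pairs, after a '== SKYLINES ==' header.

== SKYLINES ==
[[43,12],[47,0]]
[[43,12],[47,18],[48,0]]
[[25,2],[26,0],[43,12],[47,18],[48,0]]
[[25,12],[38,0],[43,12],[47,18],[48,0]]
[[25,16],[26,12],[38,0],[43,12],[47,18],[48,0]]
[[25,16],[26,12],[30,14],[36,12],[38,0],[43,12],[47,18],[48,0]]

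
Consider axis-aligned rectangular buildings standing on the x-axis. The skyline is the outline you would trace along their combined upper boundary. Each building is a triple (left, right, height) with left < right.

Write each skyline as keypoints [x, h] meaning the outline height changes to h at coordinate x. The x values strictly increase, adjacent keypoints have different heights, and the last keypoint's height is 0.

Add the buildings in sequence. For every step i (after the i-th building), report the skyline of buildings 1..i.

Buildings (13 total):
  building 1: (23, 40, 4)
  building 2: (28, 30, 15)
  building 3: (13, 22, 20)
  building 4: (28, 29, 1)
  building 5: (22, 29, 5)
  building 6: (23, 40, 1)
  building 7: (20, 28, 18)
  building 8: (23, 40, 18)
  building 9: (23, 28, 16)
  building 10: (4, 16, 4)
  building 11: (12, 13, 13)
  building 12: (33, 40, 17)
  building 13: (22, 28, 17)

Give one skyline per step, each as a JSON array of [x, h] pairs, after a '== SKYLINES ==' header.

== SKYLINES ==
[[23,4],[40,0]]
[[23,4],[28,15],[30,4],[40,0]]
[[13,20],[22,0],[23,4],[28,15],[30,4],[40,0]]
[[13,20],[22,0],[23,4],[28,15],[30,4],[40,0]]
[[13,20],[22,5],[28,15],[30,4],[40,0]]
[[13,20],[22,5],[28,15],[30,4],[40,0]]
[[13,20],[22,18],[28,15],[30,4],[40,0]]
[[13,20],[22,18],[40,0]]
[[13,20],[22,18],[40,0]]
[[4,4],[13,20],[22,18],[40,0]]
[[4,4],[12,13],[13,20],[22,18],[40,0]]
[[4,4],[12,13],[13,20],[22,18],[40,0]]
[[4,4],[12,13],[13,20],[22,18],[40,0]]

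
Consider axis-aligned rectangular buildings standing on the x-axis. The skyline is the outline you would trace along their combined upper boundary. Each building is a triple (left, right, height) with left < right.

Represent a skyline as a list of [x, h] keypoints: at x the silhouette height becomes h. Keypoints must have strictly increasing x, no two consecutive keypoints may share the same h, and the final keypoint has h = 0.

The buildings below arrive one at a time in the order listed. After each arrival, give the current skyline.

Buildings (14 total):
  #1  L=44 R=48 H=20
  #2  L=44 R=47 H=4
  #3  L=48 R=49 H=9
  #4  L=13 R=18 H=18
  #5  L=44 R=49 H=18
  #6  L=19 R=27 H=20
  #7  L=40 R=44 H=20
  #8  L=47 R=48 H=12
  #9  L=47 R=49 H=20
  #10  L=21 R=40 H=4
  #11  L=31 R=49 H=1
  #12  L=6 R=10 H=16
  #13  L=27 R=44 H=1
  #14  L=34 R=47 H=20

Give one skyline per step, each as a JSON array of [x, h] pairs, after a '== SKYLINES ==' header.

== SKYLINES ==
[[44,20],[48,0]]
[[44,20],[48,0]]
[[44,20],[48,9],[49,0]]
[[13,18],[18,0],[44,20],[48,9],[49,0]]
[[13,18],[18,0],[44,20],[48,18],[49,0]]
[[13,18],[18,0],[19,20],[27,0],[44,20],[48,18],[49,0]]
[[13,18],[18,0],[19,20],[27,0],[40,20],[48,18],[49,0]]
[[13,18],[18,0],[19,20],[27,0],[40,20],[48,18],[49,0]]
[[13,18],[18,0],[19,20],[27,0],[40,20],[49,0]]
[[13,18],[18,0],[19,20],[27,4],[40,20],[49,0]]
[[13,18],[18,0],[19,20],[27,4],[40,20],[49,0]]
[[6,16],[10,0],[13,18],[18,0],[19,20],[27,4],[40,20],[49,0]]
[[6,16],[10,0],[13,18],[18,0],[19,20],[27,4],[40,20],[49,0]]
[[6,16],[10,0],[13,18],[18,0],[19,20],[27,4],[34,20],[49,0]]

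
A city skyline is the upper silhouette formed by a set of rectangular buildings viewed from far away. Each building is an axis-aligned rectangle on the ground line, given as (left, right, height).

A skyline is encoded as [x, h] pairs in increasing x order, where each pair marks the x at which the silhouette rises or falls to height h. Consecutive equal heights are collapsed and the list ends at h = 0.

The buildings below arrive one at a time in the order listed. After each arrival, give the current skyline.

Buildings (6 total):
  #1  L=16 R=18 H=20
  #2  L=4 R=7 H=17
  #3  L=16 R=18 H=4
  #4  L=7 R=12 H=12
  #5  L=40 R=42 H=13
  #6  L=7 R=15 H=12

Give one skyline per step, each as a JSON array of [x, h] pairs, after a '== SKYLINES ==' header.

== SKYLINES ==
[[16,20],[18,0]]
[[4,17],[7,0],[16,20],[18,0]]
[[4,17],[7,0],[16,20],[18,0]]
[[4,17],[7,12],[12,0],[16,20],[18,0]]
[[4,17],[7,12],[12,0],[16,20],[18,0],[40,13],[42,0]]
[[4,17],[7,12],[15,0],[16,20],[18,0],[40,13],[42,0]]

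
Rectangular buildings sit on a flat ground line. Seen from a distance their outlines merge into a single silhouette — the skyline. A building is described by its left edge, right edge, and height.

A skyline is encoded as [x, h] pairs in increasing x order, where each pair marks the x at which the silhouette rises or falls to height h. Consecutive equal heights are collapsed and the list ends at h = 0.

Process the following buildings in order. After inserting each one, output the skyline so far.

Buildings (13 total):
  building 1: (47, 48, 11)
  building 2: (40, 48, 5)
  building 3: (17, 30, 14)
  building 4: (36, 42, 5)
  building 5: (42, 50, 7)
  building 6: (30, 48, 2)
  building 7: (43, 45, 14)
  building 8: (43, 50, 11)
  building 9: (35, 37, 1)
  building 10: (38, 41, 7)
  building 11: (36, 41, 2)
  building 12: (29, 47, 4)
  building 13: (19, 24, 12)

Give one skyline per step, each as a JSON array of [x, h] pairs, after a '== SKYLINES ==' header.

== SKYLINES ==
[[47,11],[48,0]]
[[40,5],[47,11],[48,0]]
[[17,14],[30,0],[40,5],[47,11],[48,0]]
[[17,14],[30,0],[36,5],[47,11],[48,0]]
[[17,14],[30,0],[36,5],[42,7],[47,11],[48,7],[50,0]]
[[17,14],[30,2],[36,5],[42,7],[47,11],[48,7],[50,0]]
[[17,14],[30,2],[36,5],[42,7],[43,14],[45,7],[47,11],[48,7],[50,0]]
[[17,14],[30,2],[36,5],[42,7],[43,14],[45,11],[50,0]]
[[17,14],[30,2],[36,5],[42,7],[43,14],[45,11],[50,0]]
[[17,14],[30,2],[36,5],[38,7],[41,5],[42,7],[43,14],[45,11],[50,0]]
[[17,14],[30,2],[36,5],[38,7],[41,5],[42,7],[43,14],[45,11],[50,0]]
[[17,14],[30,4],[36,5],[38,7],[41,5],[42,7],[43,14],[45,11],[50,0]]
[[17,14],[30,4],[36,5],[38,7],[41,5],[42,7],[43,14],[45,11],[50,0]]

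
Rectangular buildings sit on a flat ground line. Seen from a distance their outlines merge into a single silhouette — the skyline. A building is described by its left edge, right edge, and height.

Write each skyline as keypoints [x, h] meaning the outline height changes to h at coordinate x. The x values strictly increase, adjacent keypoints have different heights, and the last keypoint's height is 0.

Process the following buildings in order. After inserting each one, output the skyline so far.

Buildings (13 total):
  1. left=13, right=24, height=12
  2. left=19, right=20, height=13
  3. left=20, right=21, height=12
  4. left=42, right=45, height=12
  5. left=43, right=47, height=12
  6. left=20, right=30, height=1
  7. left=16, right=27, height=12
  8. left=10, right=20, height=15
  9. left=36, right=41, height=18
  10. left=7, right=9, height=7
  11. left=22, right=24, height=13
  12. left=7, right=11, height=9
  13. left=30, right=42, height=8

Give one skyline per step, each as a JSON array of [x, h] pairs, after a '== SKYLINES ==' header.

== SKYLINES ==
[[13,12],[24,0]]
[[13,12],[19,13],[20,12],[24,0]]
[[13,12],[19,13],[20,12],[24,0]]
[[13,12],[19,13],[20,12],[24,0],[42,12],[45,0]]
[[13,12],[19,13],[20,12],[24,0],[42,12],[47,0]]
[[13,12],[19,13],[20,12],[24,1],[30,0],[42,12],[47,0]]
[[13,12],[19,13],[20,12],[27,1],[30,0],[42,12],[47,0]]
[[10,15],[20,12],[27,1],[30,0],[42,12],[47,0]]
[[10,15],[20,12],[27,1],[30,0],[36,18],[41,0],[42,12],[47,0]]
[[7,7],[9,0],[10,15],[20,12],[27,1],[30,0],[36,18],[41,0],[42,12],[47,0]]
[[7,7],[9,0],[10,15],[20,12],[22,13],[24,12],[27,1],[30,0],[36,18],[41,0],[42,12],[47,0]]
[[7,9],[10,15],[20,12],[22,13],[24,12],[27,1],[30,0],[36,18],[41,0],[42,12],[47,0]]
[[7,9],[10,15],[20,12],[22,13],[24,12],[27,1],[30,8],[36,18],[41,8],[42,12],[47,0]]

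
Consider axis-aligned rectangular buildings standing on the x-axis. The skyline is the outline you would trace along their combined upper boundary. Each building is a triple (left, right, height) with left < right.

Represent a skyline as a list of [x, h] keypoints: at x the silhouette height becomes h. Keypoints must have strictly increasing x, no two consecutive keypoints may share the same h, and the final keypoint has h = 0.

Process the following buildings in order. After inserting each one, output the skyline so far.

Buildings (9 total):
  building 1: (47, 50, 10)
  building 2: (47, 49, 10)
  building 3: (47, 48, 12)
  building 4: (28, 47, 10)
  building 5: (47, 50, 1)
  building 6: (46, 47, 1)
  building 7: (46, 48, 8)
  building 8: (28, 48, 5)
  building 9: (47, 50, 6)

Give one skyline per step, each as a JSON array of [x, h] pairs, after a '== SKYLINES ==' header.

== SKYLINES ==
[[47,10],[50,0]]
[[47,10],[50,0]]
[[47,12],[48,10],[50,0]]
[[28,10],[47,12],[48,10],[50,0]]
[[28,10],[47,12],[48,10],[50,0]]
[[28,10],[47,12],[48,10],[50,0]]
[[28,10],[47,12],[48,10],[50,0]]
[[28,10],[47,12],[48,10],[50,0]]
[[28,10],[47,12],[48,10],[50,0]]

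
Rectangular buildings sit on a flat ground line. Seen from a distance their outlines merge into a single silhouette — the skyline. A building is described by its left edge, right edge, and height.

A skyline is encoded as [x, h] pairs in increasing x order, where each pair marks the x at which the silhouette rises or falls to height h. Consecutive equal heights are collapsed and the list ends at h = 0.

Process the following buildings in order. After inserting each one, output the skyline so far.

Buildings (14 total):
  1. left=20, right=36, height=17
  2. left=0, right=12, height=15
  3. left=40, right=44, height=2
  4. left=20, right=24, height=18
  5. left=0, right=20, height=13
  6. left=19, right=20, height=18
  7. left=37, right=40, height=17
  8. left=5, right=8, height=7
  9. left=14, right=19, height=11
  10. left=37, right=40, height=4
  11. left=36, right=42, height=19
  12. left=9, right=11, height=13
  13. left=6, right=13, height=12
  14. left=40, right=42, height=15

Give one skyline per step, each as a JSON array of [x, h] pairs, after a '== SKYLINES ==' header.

== SKYLINES ==
[[20,17],[36,0]]
[[0,15],[12,0],[20,17],[36,0]]
[[0,15],[12,0],[20,17],[36,0],[40,2],[44,0]]
[[0,15],[12,0],[20,18],[24,17],[36,0],[40,2],[44,0]]
[[0,15],[12,13],[20,18],[24,17],[36,0],[40,2],[44,0]]
[[0,15],[12,13],[19,18],[24,17],[36,0],[40,2],[44,0]]
[[0,15],[12,13],[19,18],[24,17],[36,0],[37,17],[40,2],[44,0]]
[[0,15],[12,13],[19,18],[24,17],[36,0],[37,17],[40,2],[44,0]]
[[0,15],[12,13],[19,18],[24,17],[36,0],[37,17],[40,2],[44,0]]
[[0,15],[12,13],[19,18],[24,17],[36,0],[37,17],[40,2],[44,0]]
[[0,15],[12,13],[19,18],[24,17],[36,19],[42,2],[44,0]]
[[0,15],[12,13],[19,18],[24,17],[36,19],[42,2],[44,0]]
[[0,15],[12,13],[19,18],[24,17],[36,19],[42,2],[44,0]]
[[0,15],[12,13],[19,18],[24,17],[36,19],[42,2],[44,0]]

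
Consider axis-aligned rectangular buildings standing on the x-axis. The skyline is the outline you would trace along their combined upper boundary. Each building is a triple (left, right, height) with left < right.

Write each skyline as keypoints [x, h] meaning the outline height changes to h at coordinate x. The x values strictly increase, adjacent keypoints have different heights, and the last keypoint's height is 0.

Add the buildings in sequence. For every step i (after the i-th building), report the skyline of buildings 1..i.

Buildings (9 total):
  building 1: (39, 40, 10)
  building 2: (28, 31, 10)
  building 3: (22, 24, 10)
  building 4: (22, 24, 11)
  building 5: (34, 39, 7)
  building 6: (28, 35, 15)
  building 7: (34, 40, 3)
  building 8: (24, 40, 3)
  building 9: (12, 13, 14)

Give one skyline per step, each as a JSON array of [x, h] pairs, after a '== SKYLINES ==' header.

== SKYLINES ==
[[39,10],[40,0]]
[[28,10],[31,0],[39,10],[40,0]]
[[22,10],[24,0],[28,10],[31,0],[39,10],[40,0]]
[[22,11],[24,0],[28,10],[31,0],[39,10],[40,0]]
[[22,11],[24,0],[28,10],[31,0],[34,7],[39,10],[40,0]]
[[22,11],[24,0],[28,15],[35,7],[39,10],[40,0]]
[[22,11],[24,0],[28,15],[35,7],[39,10],[40,0]]
[[22,11],[24,3],[28,15],[35,7],[39,10],[40,0]]
[[12,14],[13,0],[22,11],[24,3],[28,15],[35,7],[39,10],[40,0]]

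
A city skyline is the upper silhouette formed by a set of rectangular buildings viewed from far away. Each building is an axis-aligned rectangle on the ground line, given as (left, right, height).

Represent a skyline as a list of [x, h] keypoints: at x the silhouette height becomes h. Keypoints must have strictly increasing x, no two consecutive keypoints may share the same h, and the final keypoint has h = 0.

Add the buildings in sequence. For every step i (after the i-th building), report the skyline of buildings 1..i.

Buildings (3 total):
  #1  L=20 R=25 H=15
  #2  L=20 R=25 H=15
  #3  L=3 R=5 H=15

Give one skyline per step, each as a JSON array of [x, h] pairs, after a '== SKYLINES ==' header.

== SKYLINES ==
[[20,15],[25,0]]
[[20,15],[25,0]]
[[3,15],[5,0],[20,15],[25,0]]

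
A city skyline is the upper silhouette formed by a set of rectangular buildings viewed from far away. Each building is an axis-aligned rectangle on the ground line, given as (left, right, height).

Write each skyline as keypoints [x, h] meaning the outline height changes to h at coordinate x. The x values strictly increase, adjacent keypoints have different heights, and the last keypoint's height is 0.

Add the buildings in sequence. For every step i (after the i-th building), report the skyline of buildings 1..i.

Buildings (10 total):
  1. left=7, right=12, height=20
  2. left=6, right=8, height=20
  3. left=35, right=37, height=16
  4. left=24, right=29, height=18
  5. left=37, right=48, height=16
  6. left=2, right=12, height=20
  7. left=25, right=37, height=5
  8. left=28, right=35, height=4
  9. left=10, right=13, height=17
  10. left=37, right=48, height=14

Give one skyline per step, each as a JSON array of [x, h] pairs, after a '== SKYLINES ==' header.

== SKYLINES ==
[[7,20],[12,0]]
[[6,20],[12,0]]
[[6,20],[12,0],[35,16],[37,0]]
[[6,20],[12,0],[24,18],[29,0],[35,16],[37,0]]
[[6,20],[12,0],[24,18],[29,0],[35,16],[48,0]]
[[2,20],[12,0],[24,18],[29,0],[35,16],[48,0]]
[[2,20],[12,0],[24,18],[29,5],[35,16],[48,0]]
[[2,20],[12,0],[24,18],[29,5],[35,16],[48,0]]
[[2,20],[12,17],[13,0],[24,18],[29,5],[35,16],[48,0]]
[[2,20],[12,17],[13,0],[24,18],[29,5],[35,16],[48,0]]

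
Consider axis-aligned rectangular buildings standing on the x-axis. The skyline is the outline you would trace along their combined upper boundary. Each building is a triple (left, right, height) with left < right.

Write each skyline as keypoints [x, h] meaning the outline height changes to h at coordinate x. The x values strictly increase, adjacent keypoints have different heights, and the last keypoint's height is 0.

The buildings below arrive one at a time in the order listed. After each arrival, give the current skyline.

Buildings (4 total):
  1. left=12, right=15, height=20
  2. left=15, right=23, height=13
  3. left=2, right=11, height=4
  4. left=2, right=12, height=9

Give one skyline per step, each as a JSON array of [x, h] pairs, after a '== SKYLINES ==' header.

== SKYLINES ==
[[12,20],[15,0]]
[[12,20],[15,13],[23,0]]
[[2,4],[11,0],[12,20],[15,13],[23,0]]
[[2,9],[12,20],[15,13],[23,0]]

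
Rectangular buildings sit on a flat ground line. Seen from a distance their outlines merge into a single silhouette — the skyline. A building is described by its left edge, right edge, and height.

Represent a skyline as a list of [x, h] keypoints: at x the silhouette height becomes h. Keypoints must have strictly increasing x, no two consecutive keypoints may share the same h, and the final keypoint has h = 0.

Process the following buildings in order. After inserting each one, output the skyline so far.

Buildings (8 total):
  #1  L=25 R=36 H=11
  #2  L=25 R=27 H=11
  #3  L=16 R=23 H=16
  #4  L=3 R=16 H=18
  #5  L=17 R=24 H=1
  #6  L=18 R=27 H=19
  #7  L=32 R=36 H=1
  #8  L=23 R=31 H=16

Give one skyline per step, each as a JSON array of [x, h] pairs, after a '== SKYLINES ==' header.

== SKYLINES ==
[[25,11],[36,0]]
[[25,11],[36,0]]
[[16,16],[23,0],[25,11],[36,0]]
[[3,18],[16,16],[23,0],[25,11],[36,0]]
[[3,18],[16,16],[23,1],[24,0],[25,11],[36,0]]
[[3,18],[16,16],[18,19],[27,11],[36,0]]
[[3,18],[16,16],[18,19],[27,11],[36,0]]
[[3,18],[16,16],[18,19],[27,16],[31,11],[36,0]]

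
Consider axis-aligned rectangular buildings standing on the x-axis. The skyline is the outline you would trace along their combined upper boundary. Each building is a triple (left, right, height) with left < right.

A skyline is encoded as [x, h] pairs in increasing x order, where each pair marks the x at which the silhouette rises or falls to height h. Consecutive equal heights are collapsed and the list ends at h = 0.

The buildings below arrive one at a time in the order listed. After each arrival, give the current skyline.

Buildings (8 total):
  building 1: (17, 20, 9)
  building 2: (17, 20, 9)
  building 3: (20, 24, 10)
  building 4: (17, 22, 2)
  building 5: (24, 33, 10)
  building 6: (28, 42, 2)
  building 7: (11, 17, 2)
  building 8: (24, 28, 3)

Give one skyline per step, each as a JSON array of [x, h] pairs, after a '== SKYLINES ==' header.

== SKYLINES ==
[[17,9],[20,0]]
[[17,9],[20,0]]
[[17,9],[20,10],[24,0]]
[[17,9],[20,10],[24,0]]
[[17,9],[20,10],[33,0]]
[[17,9],[20,10],[33,2],[42,0]]
[[11,2],[17,9],[20,10],[33,2],[42,0]]
[[11,2],[17,9],[20,10],[33,2],[42,0]]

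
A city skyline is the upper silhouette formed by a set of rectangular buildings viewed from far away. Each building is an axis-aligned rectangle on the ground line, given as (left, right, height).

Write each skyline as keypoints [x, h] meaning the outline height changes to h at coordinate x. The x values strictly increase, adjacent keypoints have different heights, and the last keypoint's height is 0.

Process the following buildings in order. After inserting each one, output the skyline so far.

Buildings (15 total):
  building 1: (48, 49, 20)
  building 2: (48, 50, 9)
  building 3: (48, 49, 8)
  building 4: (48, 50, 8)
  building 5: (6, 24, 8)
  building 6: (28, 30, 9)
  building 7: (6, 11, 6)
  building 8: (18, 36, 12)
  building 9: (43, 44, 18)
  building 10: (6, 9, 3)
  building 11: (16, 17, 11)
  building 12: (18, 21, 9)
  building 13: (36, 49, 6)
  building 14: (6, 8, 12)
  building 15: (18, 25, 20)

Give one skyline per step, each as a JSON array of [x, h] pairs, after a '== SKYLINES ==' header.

== SKYLINES ==
[[48,20],[49,0]]
[[48,20],[49,9],[50,0]]
[[48,20],[49,9],[50,0]]
[[48,20],[49,9],[50,0]]
[[6,8],[24,0],[48,20],[49,9],[50,0]]
[[6,8],[24,0],[28,9],[30,0],[48,20],[49,9],[50,0]]
[[6,8],[24,0],[28,9],[30,0],[48,20],[49,9],[50,0]]
[[6,8],[18,12],[36,0],[48,20],[49,9],[50,0]]
[[6,8],[18,12],[36,0],[43,18],[44,0],[48,20],[49,9],[50,0]]
[[6,8],[18,12],[36,0],[43,18],[44,0],[48,20],[49,9],[50,0]]
[[6,8],[16,11],[17,8],[18,12],[36,0],[43,18],[44,0],[48,20],[49,9],[50,0]]
[[6,8],[16,11],[17,8],[18,12],[36,0],[43,18],[44,0],[48,20],[49,9],[50,0]]
[[6,8],[16,11],[17,8],[18,12],[36,6],[43,18],[44,6],[48,20],[49,9],[50,0]]
[[6,12],[8,8],[16,11],[17,8],[18,12],[36,6],[43,18],[44,6],[48,20],[49,9],[50,0]]
[[6,12],[8,8],[16,11],[17,8],[18,20],[25,12],[36,6],[43,18],[44,6],[48,20],[49,9],[50,0]]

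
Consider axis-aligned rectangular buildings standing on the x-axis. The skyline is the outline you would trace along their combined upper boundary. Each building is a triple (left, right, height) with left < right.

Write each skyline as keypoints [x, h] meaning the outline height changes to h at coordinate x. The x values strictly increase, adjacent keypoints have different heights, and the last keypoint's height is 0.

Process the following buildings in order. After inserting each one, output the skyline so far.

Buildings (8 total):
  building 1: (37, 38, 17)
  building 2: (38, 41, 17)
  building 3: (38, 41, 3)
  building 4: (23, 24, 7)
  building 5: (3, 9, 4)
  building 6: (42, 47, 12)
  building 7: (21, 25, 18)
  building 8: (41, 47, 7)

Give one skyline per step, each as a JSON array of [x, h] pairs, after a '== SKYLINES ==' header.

== SKYLINES ==
[[37,17],[38,0]]
[[37,17],[41,0]]
[[37,17],[41,0]]
[[23,7],[24,0],[37,17],[41,0]]
[[3,4],[9,0],[23,7],[24,0],[37,17],[41,0]]
[[3,4],[9,0],[23,7],[24,0],[37,17],[41,0],[42,12],[47,0]]
[[3,4],[9,0],[21,18],[25,0],[37,17],[41,0],[42,12],[47,0]]
[[3,4],[9,0],[21,18],[25,0],[37,17],[41,7],[42,12],[47,0]]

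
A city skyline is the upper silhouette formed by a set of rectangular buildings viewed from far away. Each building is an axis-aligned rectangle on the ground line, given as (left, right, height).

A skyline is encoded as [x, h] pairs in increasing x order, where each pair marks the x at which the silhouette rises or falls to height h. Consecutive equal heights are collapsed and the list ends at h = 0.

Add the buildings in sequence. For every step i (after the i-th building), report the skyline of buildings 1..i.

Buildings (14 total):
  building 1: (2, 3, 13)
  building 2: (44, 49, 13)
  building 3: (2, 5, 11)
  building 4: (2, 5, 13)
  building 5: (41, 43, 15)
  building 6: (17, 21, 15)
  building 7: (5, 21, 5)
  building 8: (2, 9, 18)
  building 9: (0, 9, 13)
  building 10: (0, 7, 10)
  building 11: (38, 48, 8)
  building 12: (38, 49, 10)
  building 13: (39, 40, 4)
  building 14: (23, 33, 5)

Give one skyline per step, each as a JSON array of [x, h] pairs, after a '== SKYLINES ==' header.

== SKYLINES ==
[[2,13],[3,0]]
[[2,13],[3,0],[44,13],[49,0]]
[[2,13],[3,11],[5,0],[44,13],[49,0]]
[[2,13],[5,0],[44,13],[49,0]]
[[2,13],[5,0],[41,15],[43,0],[44,13],[49,0]]
[[2,13],[5,0],[17,15],[21,0],[41,15],[43,0],[44,13],[49,0]]
[[2,13],[5,5],[17,15],[21,0],[41,15],[43,0],[44,13],[49,0]]
[[2,18],[9,5],[17,15],[21,0],[41,15],[43,0],[44,13],[49,0]]
[[0,13],[2,18],[9,5],[17,15],[21,0],[41,15],[43,0],[44,13],[49,0]]
[[0,13],[2,18],[9,5],[17,15],[21,0],[41,15],[43,0],[44,13],[49,0]]
[[0,13],[2,18],[9,5],[17,15],[21,0],[38,8],[41,15],[43,8],[44,13],[49,0]]
[[0,13],[2,18],[9,5],[17,15],[21,0],[38,10],[41,15],[43,10],[44,13],[49,0]]
[[0,13],[2,18],[9,5],[17,15],[21,0],[38,10],[41,15],[43,10],[44,13],[49,0]]
[[0,13],[2,18],[9,5],[17,15],[21,0],[23,5],[33,0],[38,10],[41,15],[43,10],[44,13],[49,0]]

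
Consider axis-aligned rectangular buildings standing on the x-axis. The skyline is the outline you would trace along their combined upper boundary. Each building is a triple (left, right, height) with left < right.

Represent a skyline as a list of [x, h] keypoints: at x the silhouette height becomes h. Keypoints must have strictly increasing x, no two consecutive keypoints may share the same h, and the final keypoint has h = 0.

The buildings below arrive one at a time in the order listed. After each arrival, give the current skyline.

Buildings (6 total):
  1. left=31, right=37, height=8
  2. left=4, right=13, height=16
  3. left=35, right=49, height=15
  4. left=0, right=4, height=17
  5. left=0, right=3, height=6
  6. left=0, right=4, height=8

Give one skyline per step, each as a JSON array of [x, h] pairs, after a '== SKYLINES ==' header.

== SKYLINES ==
[[31,8],[37,0]]
[[4,16],[13,0],[31,8],[37,0]]
[[4,16],[13,0],[31,8],[35,15],[49,0]]
[[0,17],[4,16],[13,0],[31,8],[35,15],[49,0]]
[[0,17],[4,16],[13,0],[31,8],[35,15],[49,0]]
[[0,17],[4,16],[13,0],[31,8],[35,15],[49,0]]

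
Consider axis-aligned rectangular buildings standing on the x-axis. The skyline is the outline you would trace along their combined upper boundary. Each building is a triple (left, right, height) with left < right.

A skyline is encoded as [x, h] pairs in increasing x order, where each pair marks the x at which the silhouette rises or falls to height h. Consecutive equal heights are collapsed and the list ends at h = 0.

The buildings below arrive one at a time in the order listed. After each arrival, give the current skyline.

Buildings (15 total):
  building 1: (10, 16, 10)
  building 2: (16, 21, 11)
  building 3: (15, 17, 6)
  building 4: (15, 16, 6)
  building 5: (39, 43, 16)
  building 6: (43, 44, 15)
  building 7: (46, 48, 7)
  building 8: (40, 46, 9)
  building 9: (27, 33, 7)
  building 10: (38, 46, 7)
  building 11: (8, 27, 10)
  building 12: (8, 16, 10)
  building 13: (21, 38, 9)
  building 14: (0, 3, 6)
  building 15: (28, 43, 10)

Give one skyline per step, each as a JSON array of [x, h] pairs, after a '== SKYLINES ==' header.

== SKYLINES ==
[[10,10],[16,0]]
[[10,10],[16,11],[21,0]]
[[10,10],[16,11],[21,0]]
[[10,10],[16,11],[21,0]]
[[10,10],[16,11],[21,0],[39,16],[43,0]]
[[10,10],[16,11],[21,0],[39,16],[43,15],[44,0]]
[[10,10],[16,11],[21,0],[39,16],[43,15],[44,0],[46,7],[48,0]]
[[10,10],[16,11],[21,0],[39,16],[43,15],[44,9],[46,7],[48,0]]
[[10,10],[16,11],[21,0],[27,7],[33,0],[39,16],[43,15],[44,9],[46,7],[48,0]]
[[10,10],[16,11],[21,0],[27,7],[33,0],[38,7],[39,16],[43,15],[44,9],[46,7],[48,0]]
[[8,10],[16,11],[21,10],[27,7],[33,0],[38,7],[39,16],[43,15],[44,9],[46,7],[48,0]]
[[8,10],[16,11],[21,10],[27,7],[33,0],[38,7],[39,16],[43,15],[44,9],[46,7],[48,0]]
[[8,10],[16,11],[21,10],[27,9],[38,7],[39,16],[43,15],[44,9],[46,7],[48,0]]
[[0,6],[3,0],[8,10],[16,11],[21,10],[27,9],[38,7],[39,16],[43,15],[44,9],[46,7],[48,0]]
[[0,6],[3,0],[8,10],[16,11],[21,10],[27,9],[28,10],[39,16],[43,15],[44,9],[46,7],[48,0]]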